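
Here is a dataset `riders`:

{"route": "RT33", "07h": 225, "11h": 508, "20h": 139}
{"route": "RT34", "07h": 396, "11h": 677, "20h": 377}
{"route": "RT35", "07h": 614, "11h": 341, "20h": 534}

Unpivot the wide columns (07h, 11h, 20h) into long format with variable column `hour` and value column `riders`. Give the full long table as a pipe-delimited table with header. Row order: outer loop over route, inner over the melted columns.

Each (route, column) pair becomes one row: 3 × 3 = 9 rows.
For example, (RT33, 07h) → riders=225.

| route | hour | riders |
| RT33 | 07h | 225 |
| RT33 | 11h | 508 |
| RT33 | 20h | 139 |
| RT34 | 07h | 396 |
| RT34 | 11h | 677 |
| RT34 | 20h | 377 |
| RT35 | 07h | 614 |
| RT35 | 11h | 341 |
| RT35 | 20h | 534 |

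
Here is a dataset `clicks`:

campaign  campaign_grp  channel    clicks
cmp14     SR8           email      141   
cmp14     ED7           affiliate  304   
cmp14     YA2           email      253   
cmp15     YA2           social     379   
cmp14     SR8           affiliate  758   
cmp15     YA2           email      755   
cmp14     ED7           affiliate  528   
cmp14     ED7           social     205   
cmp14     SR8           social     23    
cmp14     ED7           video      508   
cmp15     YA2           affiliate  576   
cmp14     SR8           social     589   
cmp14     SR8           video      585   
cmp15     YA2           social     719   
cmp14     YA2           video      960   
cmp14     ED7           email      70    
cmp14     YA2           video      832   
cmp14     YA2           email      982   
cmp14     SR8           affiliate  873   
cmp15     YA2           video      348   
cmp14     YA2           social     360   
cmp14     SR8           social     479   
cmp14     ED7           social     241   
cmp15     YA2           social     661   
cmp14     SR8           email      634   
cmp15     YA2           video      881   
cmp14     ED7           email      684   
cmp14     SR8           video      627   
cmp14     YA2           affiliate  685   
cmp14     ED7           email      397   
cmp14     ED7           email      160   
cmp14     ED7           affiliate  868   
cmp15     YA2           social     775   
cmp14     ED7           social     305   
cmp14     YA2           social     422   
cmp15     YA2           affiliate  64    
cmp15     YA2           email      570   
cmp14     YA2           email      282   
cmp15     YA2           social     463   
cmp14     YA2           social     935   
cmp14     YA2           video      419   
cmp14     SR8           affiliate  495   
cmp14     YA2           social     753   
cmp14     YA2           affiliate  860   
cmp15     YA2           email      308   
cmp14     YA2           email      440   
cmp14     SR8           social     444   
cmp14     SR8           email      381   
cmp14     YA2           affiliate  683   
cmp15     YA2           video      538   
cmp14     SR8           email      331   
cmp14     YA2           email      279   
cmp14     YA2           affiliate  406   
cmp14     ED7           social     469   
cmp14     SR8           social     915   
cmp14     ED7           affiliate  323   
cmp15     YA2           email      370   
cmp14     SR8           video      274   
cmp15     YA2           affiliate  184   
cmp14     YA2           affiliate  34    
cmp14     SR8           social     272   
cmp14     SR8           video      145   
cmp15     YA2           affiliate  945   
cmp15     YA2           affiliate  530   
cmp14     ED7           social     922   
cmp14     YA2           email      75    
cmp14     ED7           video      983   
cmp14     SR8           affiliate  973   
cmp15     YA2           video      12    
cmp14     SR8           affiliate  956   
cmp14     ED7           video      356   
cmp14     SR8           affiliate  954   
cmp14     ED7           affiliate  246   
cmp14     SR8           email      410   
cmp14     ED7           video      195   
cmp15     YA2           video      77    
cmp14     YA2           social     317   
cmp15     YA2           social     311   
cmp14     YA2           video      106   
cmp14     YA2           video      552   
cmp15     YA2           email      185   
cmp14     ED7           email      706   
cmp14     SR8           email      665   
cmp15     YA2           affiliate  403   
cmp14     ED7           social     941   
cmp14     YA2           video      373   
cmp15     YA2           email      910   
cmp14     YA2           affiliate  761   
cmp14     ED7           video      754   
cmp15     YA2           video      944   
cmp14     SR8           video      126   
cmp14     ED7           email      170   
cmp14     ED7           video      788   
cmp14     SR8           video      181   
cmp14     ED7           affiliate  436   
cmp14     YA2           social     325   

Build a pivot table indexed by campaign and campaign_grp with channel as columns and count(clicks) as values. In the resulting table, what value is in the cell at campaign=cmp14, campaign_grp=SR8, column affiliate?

6

Rows with campaign=cmp14, campaign_grp=SR8 and channel=affiliate: clicks values are 758, 873, 495, 973, 956, 954.
6 rows match — count = 6.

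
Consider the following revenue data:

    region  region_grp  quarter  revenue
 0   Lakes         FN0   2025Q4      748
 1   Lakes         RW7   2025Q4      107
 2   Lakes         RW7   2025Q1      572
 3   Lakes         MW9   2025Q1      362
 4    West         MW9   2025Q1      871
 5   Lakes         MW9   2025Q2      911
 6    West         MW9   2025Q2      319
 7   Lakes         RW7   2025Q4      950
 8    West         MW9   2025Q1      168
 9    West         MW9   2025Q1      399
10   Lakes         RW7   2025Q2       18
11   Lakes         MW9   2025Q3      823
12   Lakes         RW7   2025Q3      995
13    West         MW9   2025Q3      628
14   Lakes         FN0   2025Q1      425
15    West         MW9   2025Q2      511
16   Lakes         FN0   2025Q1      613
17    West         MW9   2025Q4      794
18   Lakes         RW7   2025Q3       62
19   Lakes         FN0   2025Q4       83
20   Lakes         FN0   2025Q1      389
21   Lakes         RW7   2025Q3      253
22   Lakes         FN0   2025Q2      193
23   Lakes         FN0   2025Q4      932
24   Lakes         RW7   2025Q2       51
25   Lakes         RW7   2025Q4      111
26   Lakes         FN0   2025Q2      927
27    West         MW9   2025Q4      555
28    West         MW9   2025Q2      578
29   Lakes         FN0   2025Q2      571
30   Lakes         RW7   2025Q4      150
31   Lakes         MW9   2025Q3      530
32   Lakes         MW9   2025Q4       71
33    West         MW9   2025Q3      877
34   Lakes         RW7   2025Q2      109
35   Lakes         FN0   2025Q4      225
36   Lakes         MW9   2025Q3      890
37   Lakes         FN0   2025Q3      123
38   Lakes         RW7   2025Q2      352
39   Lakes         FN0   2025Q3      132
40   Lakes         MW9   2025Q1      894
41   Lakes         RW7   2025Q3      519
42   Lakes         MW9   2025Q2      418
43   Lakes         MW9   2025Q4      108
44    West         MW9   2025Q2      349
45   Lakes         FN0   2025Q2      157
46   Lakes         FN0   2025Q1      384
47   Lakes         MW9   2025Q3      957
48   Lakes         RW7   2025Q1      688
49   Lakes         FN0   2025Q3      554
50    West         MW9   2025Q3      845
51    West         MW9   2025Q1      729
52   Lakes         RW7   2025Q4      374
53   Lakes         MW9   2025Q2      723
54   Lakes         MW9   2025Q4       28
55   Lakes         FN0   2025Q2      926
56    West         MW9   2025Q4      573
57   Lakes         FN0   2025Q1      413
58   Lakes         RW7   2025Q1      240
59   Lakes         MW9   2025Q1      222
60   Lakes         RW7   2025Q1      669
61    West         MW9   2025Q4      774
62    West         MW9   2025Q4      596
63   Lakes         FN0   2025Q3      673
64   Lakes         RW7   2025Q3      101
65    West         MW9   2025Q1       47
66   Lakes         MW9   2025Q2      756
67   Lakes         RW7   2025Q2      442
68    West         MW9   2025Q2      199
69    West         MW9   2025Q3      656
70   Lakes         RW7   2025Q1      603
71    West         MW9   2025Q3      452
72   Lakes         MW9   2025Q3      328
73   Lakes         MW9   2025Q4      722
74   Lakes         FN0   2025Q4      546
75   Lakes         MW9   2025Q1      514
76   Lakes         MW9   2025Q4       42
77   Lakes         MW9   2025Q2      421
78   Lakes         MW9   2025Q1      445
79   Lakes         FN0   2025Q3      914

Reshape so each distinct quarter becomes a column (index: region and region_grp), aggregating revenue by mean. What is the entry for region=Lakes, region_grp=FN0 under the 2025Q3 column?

Rows with region=Lakes, region_grp=FN0 and quarter=2025Q3: revenue values are 123, 132, 554, 673, 914.
(123 + 132 + 554 + 673 + 914) / 5 = 479.20.

479.20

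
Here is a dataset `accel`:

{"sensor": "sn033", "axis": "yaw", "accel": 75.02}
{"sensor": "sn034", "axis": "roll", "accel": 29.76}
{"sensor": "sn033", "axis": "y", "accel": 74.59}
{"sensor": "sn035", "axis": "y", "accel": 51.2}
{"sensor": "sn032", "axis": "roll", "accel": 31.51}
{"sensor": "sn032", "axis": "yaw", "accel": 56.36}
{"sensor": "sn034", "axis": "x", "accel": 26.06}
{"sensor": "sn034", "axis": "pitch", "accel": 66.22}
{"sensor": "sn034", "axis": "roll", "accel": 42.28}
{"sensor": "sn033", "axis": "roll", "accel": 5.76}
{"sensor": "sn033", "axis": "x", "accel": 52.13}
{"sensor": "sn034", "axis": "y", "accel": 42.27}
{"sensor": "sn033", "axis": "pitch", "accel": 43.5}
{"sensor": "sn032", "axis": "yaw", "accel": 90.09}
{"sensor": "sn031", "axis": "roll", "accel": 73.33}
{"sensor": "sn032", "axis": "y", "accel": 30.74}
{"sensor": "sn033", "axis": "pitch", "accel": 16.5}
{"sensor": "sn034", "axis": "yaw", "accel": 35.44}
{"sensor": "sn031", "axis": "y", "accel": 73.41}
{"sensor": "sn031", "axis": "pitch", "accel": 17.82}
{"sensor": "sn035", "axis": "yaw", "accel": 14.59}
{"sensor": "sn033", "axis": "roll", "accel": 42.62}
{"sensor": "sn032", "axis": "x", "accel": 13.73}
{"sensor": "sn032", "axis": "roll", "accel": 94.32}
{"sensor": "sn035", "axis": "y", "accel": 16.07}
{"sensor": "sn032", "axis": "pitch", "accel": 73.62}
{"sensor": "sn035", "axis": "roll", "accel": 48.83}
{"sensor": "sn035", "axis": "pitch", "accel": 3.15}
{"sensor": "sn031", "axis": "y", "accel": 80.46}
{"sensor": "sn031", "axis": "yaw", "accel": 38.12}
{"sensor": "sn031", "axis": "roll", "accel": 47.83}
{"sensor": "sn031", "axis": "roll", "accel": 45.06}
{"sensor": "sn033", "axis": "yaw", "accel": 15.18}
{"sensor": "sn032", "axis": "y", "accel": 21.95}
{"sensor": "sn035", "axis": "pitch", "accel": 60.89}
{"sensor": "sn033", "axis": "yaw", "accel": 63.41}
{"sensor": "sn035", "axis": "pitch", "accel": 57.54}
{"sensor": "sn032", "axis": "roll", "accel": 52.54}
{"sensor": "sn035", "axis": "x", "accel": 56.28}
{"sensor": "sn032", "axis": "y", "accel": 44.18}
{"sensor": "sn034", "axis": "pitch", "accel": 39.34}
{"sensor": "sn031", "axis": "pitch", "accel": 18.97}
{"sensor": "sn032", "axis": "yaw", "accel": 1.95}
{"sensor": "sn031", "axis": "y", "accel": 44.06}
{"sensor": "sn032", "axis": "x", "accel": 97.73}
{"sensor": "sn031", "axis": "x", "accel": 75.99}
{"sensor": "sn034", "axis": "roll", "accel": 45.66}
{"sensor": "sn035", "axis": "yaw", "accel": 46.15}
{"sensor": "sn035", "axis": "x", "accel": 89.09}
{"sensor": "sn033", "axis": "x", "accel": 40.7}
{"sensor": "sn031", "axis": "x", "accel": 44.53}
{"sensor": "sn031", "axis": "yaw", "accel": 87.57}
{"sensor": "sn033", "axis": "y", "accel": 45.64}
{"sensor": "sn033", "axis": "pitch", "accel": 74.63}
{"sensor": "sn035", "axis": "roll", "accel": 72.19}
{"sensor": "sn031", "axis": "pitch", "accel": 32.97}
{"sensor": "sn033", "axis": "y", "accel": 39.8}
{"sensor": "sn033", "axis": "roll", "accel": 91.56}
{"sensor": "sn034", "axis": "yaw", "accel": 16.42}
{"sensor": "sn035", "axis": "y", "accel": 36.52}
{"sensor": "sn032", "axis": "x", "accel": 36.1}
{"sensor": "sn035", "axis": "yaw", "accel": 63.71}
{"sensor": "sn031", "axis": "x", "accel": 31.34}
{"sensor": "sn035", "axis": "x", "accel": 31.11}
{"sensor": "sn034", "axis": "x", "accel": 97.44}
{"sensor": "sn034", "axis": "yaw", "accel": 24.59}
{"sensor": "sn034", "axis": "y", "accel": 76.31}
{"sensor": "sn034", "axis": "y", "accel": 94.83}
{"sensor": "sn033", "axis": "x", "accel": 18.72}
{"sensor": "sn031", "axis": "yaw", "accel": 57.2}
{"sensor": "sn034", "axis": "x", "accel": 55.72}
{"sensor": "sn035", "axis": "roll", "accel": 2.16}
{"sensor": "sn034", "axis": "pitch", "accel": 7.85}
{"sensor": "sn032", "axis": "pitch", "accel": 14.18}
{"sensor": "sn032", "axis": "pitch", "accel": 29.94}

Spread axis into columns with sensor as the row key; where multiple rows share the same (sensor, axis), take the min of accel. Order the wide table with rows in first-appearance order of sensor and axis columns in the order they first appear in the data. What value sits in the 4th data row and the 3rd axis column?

21.95

With rows in first-appearance order of sensor, row 4 is sensor=sn032. axis columns in first-appearance order: yaw, roll, y, x, pitch; column 3 is y.
Long rows with sensor=sn032, axis=y: min(30.74, 21.95, 44.18) = 21.95.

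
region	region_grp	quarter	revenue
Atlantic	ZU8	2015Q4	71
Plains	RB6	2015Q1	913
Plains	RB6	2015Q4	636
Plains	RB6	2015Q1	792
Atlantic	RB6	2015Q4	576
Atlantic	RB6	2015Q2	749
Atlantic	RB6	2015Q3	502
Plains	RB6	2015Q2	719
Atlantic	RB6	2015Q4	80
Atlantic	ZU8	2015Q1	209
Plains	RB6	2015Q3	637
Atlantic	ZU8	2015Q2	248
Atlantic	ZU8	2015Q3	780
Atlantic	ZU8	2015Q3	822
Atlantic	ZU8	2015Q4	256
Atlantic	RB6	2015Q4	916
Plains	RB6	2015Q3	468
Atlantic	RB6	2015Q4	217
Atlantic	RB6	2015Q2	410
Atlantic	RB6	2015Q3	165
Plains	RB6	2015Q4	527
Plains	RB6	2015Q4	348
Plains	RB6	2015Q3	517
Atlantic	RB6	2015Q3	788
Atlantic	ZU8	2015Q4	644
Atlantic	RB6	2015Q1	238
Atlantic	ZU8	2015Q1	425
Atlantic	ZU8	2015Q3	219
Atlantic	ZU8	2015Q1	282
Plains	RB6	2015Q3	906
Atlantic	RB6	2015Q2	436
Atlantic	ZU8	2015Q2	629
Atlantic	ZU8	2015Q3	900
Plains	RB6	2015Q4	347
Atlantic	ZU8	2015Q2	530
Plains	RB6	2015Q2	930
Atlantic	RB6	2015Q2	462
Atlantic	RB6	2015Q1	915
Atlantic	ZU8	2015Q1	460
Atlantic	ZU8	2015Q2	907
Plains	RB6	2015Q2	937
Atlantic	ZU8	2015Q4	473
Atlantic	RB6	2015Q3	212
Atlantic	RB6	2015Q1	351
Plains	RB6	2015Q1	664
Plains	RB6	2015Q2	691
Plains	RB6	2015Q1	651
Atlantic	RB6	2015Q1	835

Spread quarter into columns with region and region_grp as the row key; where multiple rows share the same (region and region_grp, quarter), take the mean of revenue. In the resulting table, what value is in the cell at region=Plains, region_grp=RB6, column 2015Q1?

Rows with region=Plains, region_grp=RB6 and quarter=2015Q1: revenue values are 913, 792, 664, 651.
(913 + 792 + 664 + 651) / 4 = 755.

755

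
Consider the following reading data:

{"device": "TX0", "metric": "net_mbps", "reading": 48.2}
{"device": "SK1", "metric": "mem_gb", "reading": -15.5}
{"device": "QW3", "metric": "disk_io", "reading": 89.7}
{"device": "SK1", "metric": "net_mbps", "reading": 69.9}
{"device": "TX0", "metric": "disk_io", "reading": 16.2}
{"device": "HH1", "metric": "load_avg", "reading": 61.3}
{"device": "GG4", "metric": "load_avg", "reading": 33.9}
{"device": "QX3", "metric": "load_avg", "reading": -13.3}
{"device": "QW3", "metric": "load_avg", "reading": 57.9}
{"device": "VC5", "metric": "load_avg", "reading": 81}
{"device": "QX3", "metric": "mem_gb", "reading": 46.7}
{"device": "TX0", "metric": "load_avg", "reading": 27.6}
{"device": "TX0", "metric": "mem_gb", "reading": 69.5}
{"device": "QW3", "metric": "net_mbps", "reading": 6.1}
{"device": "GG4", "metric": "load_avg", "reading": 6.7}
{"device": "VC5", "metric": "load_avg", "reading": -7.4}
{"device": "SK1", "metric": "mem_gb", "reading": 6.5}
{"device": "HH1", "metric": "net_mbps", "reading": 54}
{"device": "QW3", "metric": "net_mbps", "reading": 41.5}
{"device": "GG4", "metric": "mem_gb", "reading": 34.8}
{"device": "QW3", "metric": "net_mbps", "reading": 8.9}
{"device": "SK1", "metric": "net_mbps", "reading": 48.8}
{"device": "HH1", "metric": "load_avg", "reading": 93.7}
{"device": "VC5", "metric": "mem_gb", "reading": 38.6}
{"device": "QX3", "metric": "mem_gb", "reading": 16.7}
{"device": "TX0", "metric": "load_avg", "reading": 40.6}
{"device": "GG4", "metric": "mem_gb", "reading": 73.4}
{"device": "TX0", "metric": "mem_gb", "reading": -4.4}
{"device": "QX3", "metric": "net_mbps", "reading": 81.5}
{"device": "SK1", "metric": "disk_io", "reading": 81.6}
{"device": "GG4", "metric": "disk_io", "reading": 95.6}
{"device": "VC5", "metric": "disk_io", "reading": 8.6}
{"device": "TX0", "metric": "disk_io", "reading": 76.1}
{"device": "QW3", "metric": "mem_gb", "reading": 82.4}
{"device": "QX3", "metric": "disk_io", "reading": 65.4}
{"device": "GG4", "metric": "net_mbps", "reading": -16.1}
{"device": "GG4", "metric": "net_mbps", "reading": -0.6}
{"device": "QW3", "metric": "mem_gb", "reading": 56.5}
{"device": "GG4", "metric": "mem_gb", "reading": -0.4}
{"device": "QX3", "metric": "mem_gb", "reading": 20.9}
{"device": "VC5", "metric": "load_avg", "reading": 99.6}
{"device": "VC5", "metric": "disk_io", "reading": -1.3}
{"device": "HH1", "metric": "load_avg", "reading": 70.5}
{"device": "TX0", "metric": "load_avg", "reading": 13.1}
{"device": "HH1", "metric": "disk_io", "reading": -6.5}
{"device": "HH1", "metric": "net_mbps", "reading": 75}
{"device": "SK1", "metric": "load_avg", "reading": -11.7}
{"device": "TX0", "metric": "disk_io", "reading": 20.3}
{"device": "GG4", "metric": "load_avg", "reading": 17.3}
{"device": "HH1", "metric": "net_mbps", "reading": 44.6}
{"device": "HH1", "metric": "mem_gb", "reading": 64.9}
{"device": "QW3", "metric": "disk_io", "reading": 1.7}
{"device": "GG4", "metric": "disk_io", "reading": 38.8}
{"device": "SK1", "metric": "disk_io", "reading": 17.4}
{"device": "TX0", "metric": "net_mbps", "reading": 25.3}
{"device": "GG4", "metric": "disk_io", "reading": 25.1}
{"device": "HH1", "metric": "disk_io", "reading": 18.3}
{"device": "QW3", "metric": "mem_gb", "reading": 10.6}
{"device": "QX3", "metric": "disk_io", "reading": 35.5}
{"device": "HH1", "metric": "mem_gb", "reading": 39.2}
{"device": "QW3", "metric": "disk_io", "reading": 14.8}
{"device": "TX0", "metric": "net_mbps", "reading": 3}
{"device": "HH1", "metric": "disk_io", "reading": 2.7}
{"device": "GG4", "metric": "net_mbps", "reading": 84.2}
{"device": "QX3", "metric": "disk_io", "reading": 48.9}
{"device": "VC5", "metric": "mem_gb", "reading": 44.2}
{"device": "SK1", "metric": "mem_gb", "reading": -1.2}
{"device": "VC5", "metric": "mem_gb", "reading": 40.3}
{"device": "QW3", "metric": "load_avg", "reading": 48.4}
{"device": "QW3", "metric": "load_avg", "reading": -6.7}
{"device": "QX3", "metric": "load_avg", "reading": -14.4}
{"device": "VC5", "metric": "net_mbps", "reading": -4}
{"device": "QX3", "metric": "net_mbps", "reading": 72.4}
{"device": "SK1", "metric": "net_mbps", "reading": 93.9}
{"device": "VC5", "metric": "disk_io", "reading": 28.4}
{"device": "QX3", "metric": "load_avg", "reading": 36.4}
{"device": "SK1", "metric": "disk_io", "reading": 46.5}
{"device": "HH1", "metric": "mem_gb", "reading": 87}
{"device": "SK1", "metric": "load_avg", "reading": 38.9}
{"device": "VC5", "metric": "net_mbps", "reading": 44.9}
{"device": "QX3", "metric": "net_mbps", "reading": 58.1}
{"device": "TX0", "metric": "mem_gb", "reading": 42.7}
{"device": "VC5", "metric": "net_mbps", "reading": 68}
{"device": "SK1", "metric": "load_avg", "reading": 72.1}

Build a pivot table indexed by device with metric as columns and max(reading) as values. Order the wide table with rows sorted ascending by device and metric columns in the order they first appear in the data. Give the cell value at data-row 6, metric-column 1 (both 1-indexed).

With rows sorted ascending by device, row 6 is device=TX0. metric columns in first-appearance order: net_mbps, mem_gb, disk_io, load_avg; column 1 is net_mbps.
Long rows with device=TX0, metric=net_mbps: max(48.2, 25.3, 3) = 48.2.

48.2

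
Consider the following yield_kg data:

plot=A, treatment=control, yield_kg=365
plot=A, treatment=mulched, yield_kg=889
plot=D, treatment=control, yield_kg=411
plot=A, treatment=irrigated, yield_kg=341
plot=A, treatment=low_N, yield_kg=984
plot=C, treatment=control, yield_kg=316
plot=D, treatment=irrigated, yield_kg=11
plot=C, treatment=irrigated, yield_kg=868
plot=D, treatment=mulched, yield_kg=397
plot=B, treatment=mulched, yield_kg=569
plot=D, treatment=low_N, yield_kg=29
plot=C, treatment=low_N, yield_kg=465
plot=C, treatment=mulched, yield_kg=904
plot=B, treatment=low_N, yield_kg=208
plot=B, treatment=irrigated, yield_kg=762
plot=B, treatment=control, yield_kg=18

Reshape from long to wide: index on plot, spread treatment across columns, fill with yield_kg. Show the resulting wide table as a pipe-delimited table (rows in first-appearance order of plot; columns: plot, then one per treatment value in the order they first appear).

| plot | control | mulched | irrigated | low_N |
| A | 365 | 889 | 341 | 984 |
| D | 411 | 397 | 11 | 29 |
| C | 316 | 904 | 868 | 465 |
| B | 18 | 569 | 762 | 208 |

Columns: plot plus the 4 distinct treatment values (control, mulched, irrigated, low_N).
For example, row A column control takes yield_kg=365 from the long row (A, control).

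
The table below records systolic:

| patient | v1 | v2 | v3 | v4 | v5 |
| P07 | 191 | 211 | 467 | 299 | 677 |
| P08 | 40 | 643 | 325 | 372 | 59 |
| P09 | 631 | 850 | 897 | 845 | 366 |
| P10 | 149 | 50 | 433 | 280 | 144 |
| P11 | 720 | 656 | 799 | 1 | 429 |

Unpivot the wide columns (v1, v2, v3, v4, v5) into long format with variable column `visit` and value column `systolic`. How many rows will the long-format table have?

5 patient values × 5 melted columns = 25 rows.

25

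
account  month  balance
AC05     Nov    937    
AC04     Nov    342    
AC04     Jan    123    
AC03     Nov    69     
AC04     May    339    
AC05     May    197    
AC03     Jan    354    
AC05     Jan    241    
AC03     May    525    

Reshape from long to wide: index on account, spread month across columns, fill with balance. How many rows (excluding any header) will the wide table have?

3 distinct account values → 3 rows.

3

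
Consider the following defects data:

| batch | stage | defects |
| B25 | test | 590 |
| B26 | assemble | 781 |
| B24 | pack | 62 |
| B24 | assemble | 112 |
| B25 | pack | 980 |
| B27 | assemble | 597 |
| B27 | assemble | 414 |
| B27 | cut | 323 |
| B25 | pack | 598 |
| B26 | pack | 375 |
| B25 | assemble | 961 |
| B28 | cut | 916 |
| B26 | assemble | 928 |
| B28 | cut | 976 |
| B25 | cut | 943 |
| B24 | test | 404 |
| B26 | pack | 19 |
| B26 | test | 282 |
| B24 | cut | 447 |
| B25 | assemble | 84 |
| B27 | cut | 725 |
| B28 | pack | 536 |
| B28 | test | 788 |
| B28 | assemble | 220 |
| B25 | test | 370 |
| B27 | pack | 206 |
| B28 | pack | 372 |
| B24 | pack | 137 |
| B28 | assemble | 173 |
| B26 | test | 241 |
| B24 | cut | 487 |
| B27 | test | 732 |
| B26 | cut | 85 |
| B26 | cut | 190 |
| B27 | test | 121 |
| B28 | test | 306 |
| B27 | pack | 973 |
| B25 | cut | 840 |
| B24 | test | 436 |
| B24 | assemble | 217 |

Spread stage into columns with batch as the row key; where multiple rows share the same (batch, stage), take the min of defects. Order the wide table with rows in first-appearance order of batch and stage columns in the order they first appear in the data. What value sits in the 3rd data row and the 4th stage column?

With rows in first-appearance order of batch, row 3 is batch=B24. stage columns in first-appearance order: test, assemble, pack, cut; column 4 is cut.
Long rows with batch=B24, stage=cut: min(447, 487) = 447.

447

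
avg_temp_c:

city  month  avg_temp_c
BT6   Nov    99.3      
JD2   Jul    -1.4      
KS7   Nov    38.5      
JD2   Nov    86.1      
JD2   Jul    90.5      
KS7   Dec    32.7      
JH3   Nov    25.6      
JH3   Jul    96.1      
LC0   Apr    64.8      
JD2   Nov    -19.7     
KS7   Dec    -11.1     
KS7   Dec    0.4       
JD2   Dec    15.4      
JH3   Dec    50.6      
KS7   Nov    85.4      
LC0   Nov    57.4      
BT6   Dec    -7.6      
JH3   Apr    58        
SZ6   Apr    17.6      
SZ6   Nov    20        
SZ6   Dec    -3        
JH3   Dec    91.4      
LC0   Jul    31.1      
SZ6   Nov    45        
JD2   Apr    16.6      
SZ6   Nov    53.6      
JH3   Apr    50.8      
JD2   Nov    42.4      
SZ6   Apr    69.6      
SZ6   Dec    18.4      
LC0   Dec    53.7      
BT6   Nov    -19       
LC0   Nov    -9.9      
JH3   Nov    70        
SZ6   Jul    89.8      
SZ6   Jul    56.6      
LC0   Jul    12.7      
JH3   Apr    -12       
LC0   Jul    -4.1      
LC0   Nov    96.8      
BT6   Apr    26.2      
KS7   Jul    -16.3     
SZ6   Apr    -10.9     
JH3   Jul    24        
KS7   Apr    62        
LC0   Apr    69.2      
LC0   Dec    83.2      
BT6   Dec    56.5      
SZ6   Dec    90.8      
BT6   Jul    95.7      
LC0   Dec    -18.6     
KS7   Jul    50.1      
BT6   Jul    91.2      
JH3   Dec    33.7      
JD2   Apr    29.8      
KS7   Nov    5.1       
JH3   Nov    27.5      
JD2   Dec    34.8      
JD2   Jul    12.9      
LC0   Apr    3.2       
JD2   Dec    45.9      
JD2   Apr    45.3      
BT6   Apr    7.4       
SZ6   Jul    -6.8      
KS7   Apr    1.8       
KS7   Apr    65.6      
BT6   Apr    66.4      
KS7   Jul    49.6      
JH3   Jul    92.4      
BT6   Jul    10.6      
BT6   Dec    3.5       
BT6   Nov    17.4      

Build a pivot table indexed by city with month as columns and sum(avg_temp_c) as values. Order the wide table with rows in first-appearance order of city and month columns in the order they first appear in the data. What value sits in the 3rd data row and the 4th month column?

With rows in first-appearance order of city, row 3 is city=KS7. month columns in first-appearance order: Nov, Jul, Dec, Apr; column 4 is Apr.
Long rows with city=KS7, month=Apr: 62 + 1.8 + 65.6 = 129.4.

129.4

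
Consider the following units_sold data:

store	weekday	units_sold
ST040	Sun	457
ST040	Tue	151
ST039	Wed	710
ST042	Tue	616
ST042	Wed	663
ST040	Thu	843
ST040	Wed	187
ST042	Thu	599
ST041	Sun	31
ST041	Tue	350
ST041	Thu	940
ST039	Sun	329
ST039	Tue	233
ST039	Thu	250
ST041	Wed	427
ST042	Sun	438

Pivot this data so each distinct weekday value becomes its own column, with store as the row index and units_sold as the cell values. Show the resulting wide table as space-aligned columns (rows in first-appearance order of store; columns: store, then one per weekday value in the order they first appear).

store  Sun  Tue  Wed  Thu
ST040  457  151  187  843
ST039  329  233  710  250
ST042  438  616  663  599
ST041  31   350  427  940

Columns: store plus the 4 distinct weekday values (Sun, Tue, Wed, Thu).
For example, row ST040 column Sun takes units_sold=457 from the long row (ST040, Sun).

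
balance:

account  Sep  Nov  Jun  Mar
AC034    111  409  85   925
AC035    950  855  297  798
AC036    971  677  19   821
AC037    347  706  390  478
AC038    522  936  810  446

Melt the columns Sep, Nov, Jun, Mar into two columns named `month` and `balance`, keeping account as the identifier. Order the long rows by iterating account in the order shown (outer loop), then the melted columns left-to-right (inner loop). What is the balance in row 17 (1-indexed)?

20 rows total (5 × 4). Row 17: index ⌊(17-1)/4⌋ = 4 into account → AC038; (17-1) mod 4 = 0 into the melted columns → Sep.
So row 17 is (AC038, Sep, 522); balance = 522.

522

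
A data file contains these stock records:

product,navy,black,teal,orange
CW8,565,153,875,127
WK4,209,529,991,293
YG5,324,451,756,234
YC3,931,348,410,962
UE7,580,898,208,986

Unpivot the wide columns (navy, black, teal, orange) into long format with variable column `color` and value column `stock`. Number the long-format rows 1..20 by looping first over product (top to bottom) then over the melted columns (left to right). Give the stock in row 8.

20 rows total (5 × 4). Row 8: index ⌊(8-1)/4⌋ = 1 into product → WK4; (8-1) mod 4 = 3 into the melted columns → orange.
So row 8 is (WK4, orange, 293); stock = 293.

293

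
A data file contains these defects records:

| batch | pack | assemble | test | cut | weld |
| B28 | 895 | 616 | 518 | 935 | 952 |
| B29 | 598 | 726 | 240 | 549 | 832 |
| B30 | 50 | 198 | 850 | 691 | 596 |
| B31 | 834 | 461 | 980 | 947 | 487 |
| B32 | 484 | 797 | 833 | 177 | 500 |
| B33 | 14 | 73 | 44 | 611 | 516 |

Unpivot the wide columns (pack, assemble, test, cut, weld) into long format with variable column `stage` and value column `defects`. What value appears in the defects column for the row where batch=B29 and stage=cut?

549

Unpivoting turns each (batch, wide-column) pair into one long row.
The wide cell at row B29, column cut holds 549, so the long row (B29, cut) has defects=549.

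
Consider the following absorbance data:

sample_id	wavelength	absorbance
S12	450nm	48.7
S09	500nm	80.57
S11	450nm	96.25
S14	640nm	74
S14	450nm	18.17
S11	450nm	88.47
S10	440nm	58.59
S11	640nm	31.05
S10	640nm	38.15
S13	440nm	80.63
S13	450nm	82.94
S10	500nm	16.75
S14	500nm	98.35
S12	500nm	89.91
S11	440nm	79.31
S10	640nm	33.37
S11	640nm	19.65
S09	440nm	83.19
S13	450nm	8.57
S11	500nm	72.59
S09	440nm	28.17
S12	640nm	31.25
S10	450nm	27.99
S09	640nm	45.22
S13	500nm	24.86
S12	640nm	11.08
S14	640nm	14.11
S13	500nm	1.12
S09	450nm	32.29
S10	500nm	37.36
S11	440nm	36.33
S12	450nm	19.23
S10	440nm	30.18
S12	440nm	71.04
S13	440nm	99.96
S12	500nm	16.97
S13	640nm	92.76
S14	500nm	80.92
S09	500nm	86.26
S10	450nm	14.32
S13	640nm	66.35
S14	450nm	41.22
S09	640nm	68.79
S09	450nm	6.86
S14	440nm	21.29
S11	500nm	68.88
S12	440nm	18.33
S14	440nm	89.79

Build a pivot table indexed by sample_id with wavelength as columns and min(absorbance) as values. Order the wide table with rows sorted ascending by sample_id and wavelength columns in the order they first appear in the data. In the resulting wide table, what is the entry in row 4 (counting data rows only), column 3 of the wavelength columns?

11.08

With rows sorted ascending by sample_id, row 4 is sample_id=S12. wavelength columns in first-appearance order: 450nm, 500nm, 640nm, 440nm; column 3 is 640nm.
Long rows with sample_id=S12, wavelength=640nm: min(31.25, 11.08) = 11.08.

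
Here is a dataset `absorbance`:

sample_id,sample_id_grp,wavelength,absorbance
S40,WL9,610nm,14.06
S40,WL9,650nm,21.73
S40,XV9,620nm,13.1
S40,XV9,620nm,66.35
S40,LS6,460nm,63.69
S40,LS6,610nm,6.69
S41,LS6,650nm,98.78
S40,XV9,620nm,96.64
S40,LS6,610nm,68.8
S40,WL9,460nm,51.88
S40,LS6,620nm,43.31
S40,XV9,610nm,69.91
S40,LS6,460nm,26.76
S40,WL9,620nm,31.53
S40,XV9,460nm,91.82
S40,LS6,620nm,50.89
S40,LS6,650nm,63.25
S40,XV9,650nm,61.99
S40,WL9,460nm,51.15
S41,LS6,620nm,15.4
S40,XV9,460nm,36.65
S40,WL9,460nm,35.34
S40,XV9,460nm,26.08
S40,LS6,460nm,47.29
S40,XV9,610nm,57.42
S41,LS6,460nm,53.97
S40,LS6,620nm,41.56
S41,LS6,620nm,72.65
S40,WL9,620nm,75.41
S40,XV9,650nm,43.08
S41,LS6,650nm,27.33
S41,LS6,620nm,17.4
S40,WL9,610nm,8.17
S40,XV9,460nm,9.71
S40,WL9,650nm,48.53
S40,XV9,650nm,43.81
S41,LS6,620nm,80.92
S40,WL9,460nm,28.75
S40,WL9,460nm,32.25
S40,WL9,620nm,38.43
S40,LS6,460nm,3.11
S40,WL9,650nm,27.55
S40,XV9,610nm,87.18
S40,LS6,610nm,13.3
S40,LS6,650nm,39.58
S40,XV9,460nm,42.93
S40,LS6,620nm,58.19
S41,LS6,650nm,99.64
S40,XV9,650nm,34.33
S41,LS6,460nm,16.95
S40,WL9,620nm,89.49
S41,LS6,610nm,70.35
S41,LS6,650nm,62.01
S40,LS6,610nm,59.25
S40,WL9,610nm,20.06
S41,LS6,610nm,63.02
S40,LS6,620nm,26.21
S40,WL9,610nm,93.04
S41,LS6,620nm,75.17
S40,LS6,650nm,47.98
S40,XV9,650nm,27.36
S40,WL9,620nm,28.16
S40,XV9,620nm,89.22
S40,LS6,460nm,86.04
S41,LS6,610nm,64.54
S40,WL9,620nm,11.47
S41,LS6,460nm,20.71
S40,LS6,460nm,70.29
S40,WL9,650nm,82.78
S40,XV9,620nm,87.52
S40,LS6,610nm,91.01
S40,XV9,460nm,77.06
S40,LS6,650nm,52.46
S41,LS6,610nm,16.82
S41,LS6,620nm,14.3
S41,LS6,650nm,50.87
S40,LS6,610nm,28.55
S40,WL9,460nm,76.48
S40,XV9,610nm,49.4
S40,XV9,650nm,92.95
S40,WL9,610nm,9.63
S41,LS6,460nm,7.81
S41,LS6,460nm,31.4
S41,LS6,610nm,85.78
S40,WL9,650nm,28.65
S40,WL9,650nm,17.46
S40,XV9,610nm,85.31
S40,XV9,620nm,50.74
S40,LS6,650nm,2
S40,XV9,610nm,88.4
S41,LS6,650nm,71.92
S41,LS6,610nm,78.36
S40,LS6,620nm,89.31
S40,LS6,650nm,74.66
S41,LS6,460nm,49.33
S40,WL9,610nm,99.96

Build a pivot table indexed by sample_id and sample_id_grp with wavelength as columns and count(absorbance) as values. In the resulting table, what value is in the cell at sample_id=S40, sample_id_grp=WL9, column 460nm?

Rows with sample_id=S40, sample_id_grp=WL9 and wavelength=460nm: absorbance values are 51.88, 51.15, 35.34, 28.75, 32.25, 76.48.
6 rows match — count = 6.

6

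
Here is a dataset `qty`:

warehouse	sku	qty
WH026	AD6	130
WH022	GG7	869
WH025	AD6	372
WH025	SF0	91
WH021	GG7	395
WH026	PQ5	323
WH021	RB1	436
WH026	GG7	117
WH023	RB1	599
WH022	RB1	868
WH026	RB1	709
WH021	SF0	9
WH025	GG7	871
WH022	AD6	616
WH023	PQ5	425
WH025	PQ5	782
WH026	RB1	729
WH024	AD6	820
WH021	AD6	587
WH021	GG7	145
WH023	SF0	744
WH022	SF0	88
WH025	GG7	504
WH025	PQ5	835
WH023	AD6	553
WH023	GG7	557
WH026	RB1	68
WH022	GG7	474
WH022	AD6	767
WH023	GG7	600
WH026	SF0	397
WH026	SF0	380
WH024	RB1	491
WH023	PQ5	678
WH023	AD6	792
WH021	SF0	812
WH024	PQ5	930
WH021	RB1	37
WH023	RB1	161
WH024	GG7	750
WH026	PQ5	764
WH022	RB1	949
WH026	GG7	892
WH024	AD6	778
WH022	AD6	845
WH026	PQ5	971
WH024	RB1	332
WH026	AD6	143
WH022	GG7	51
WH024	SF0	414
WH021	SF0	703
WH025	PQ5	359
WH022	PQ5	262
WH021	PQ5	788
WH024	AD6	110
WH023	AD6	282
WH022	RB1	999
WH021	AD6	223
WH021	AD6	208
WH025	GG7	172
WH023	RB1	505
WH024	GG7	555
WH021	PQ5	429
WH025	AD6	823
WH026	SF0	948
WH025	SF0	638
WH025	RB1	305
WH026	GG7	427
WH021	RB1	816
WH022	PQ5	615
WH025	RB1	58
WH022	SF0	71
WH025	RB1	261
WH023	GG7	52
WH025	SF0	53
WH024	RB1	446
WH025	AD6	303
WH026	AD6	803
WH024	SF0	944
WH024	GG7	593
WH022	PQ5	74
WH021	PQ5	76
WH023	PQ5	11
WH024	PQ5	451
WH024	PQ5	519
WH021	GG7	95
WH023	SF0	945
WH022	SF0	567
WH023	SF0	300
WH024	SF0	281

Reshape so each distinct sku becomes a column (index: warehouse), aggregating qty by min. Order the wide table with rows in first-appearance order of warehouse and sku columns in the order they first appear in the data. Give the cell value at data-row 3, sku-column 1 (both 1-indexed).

303

With rows in first-appearance order of warehouse, row 3 is warehouse=WH025. sku columns in first-appearance order: AD6, GG7, SF0, PQ5, RB1; column 1 is AD6.
Long rows with warehouse=WH025, sku=AD6: min(372, 823, 303) = 303.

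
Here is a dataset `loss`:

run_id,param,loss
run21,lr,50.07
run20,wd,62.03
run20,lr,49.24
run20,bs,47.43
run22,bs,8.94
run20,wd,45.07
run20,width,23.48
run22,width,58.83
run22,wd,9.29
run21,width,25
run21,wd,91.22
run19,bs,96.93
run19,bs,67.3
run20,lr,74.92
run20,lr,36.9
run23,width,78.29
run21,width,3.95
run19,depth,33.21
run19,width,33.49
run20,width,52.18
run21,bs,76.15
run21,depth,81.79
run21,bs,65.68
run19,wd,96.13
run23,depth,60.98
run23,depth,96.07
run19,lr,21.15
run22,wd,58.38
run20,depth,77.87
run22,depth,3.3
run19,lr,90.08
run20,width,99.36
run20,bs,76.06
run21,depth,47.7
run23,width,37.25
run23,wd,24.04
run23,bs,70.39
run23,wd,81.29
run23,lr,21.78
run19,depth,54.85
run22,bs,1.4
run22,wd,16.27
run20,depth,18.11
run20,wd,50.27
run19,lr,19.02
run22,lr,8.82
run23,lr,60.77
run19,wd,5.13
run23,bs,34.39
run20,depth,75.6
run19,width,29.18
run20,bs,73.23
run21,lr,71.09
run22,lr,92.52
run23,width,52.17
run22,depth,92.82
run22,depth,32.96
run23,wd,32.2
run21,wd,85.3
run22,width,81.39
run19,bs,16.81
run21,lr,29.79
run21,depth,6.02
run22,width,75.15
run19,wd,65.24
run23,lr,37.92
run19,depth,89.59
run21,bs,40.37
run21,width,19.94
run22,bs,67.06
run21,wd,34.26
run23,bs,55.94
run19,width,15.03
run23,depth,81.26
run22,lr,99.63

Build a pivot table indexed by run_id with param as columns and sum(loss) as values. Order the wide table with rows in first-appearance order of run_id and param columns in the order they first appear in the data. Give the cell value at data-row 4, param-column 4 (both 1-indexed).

77.70

With rows in first-appearance order of run_id, row 4 is run_id=run19. param columns in first-appearance order: lr, wd, bs, width, depth; column 4 is width.
Long rows with run_id=run19, param=width: 33.49 + 29.18 + 15.03 = 77.70.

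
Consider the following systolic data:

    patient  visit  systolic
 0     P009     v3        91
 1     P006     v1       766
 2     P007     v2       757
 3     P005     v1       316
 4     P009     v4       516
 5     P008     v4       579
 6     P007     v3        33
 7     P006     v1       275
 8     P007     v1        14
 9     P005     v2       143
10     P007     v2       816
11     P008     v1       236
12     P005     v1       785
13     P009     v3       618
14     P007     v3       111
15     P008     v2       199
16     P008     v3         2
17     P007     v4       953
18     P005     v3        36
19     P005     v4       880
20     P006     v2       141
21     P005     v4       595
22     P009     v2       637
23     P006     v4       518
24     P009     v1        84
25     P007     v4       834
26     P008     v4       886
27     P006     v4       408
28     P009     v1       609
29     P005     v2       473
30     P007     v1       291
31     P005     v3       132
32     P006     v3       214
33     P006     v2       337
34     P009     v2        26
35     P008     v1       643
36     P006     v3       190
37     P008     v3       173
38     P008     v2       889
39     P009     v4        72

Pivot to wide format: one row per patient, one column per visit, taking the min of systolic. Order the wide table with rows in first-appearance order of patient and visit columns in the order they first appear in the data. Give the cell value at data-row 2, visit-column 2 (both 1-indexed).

With rows in first-appearance order of patient, row 2 is patient=P006. visit columns in first-appearance order: v3, v1, v2, v4; column 2 is v1.
Long rows with patient=P006, visit=v1: min(766, 275) = 275.

275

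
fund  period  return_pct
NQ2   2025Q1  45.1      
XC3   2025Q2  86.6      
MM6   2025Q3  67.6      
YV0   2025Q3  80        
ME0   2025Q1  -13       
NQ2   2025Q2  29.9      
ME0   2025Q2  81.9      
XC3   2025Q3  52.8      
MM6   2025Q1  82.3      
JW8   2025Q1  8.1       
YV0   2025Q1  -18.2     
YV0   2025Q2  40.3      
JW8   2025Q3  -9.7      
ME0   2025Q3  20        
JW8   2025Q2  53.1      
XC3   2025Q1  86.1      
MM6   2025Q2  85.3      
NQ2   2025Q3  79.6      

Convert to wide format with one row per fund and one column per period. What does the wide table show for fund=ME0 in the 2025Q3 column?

20

Wide layout: rows indexed by fund, columns are the 3 distinct period values (2025Q1, 2025Q2, 2025Q3).
Cell (fund=ME0, period=2025Q3) draws from the long row where fund=ME0 and period=2025Q3, which has return_pct=20.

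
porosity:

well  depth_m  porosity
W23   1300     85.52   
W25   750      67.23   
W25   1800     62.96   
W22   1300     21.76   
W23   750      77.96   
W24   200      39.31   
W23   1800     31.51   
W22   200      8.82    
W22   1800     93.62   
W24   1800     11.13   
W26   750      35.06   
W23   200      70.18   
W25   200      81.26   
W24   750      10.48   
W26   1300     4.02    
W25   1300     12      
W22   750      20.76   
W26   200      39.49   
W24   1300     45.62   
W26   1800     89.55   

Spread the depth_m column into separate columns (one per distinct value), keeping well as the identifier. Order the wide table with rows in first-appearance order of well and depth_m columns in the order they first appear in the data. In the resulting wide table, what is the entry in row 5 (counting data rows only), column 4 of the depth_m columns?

39.49

With rows in first-appearance order of well, row 5 is well=W26. depth_m columns in first-appearance order: 1300, 750, 1800, 200; column 4 is 200.
Long rows with well=W26, depth_m=200: porosity = 39.49.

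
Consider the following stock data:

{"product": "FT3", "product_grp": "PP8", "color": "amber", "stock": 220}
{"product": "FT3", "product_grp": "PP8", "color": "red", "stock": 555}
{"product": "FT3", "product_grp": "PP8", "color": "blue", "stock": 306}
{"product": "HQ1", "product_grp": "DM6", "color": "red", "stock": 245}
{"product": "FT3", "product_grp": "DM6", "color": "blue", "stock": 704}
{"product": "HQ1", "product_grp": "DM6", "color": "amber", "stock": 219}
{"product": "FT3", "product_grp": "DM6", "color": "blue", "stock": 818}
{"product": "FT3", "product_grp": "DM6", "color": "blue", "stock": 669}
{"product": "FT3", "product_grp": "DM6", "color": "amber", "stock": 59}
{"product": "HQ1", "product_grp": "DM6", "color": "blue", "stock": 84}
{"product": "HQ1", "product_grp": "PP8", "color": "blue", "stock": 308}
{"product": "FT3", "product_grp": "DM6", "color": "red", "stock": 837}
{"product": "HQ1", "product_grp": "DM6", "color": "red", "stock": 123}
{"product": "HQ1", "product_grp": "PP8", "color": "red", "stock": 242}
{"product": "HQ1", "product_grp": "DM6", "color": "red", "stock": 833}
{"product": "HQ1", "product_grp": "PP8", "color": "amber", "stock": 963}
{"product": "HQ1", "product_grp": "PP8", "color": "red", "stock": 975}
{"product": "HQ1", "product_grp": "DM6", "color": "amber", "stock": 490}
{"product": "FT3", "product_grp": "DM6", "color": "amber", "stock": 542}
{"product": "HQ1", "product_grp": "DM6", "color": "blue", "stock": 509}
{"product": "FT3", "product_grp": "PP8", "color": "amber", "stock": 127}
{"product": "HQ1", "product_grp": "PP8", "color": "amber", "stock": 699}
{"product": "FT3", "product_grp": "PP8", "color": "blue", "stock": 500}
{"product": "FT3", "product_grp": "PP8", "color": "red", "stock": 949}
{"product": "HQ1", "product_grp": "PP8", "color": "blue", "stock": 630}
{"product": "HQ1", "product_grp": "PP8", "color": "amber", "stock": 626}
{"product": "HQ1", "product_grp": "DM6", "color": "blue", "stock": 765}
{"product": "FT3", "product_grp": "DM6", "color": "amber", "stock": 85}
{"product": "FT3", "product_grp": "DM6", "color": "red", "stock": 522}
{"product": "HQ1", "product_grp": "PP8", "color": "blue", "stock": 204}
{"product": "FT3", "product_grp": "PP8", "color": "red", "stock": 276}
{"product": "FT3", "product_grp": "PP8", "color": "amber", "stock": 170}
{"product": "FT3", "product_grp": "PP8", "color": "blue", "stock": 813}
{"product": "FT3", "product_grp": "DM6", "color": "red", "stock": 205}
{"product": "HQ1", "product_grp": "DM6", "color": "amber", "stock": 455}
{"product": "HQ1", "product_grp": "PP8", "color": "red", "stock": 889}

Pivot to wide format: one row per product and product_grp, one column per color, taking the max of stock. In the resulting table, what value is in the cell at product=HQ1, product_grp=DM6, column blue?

Rows with product=HQ1, product_grp=DM6 and color=blue: stock values are 84, 509, 765.
max(84, 509, 765) = 765.

765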